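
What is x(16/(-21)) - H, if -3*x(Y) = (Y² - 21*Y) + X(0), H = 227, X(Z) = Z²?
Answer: -307633/1323 ≈ -232.53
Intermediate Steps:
x(Y) = 7*Y - Y²/3 (x(Y) = -((Y² - 21*Y) + 0²)/3 = -((Y² - 21*Y) + 0)/3 = -(Y² - 21*Y)/3 = 7*Y - Y²/3)
x(16/(-21)) - H = (16/(-21))*(21 - 16/(-21))/3 - 1*227 = (16*(-1/21))*(21 - 16*(-1)/21)/3 - 227 = (⅓)*(-16/21)*(21 - 1*(-16/21)) - 227 = (⅓)*(-16/21)*(21 + 16/21) - 227 = (⅓)*(-16/21)*(457/21) - 227 = -7312/1323 - 227 = -307633/1323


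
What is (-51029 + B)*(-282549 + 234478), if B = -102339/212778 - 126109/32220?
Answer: 934366739491548809/380872620 ≈ 2.4532e+9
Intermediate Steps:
B = -1673921299/380872620 (B = -102339*1/212778 - 126109*1/32220 = -11371/23642 - 126109/32220 = -1673921299/380872620 ≈ -4.3950)
(-51029 + B)*(-282549 + 234478) = (-51029 - 1673921299/380872620)*(-282549 + 234478) = -19437222847279/380872620*(-48071) = 934366739491548809/380872620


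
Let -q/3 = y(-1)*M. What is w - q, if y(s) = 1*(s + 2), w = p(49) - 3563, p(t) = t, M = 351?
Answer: -2461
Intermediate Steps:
w = -3514 (w = 49 - 3563 = -3514)
y(s) = 2 + s (y(s) = 1*(2 + s) = 2 + s)
q = -1053 (q = -3*(2 - 1)*351 = -3*351 = -1053)
w - q = -3514 - 1*(-1053) = -3514 + 1053 = -2461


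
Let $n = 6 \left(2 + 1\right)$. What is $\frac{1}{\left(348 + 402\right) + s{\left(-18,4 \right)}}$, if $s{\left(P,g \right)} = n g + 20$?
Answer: $\frac{1}{842} \approx 0.0011876$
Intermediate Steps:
$n = 18$ ($n = 6 \cdot 3 = 18$)
$s{\left(P,g \right)} = 20 + 18 g$ ($s{\left(P,g \right)} = 18 g + 20 = 20 + 18 g$)
$\frac{1}{\left(348 + 402\right) + s{\left(-18,4 \right)}} = \frac{1}{\left(348 + 402\right) + \left(20 + 18 \cdot 4\right)} = \frac{1}{750 + \left(20 + 72\right)} = \frac{1}{750 + 92} = \frac{1}{842}$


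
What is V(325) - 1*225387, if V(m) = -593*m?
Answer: -418112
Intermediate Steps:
V(325) - 1*225387 = -593*325 - 1*225387 = -192725 - 225387 = -418112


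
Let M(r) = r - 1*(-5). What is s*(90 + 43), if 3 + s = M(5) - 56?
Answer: -6517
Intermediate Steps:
M(r) = 5 + r (M(r) = r + 5 = 5 + r)
s = -49 (s = -3 + ((5 + 5) - 56) = -3 + (10 - 56) = -3 - 46 = -49)
s*(90 + 43) = -49*(90 + 43) = -49*133 = -6517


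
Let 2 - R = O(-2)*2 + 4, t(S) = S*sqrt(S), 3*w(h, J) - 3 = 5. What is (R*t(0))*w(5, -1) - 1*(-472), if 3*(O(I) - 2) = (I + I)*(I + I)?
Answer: 472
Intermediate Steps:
w(h, J) = 8/3 (w(h, J) = 1 + (1/3)*5 = 1 + 5/3 = 8/3)
t(S) = S**(3/2)
O(I) = 2 + 4*I**2/3 (O(I) = 2 + ((I + I)*(I + I))/3 = 2 + ((2*I)*(2*I))/3 = 2 + (4*I**2)/3 = 2 + 4*I**2/3)
R = -50/3 (R = 2 - ((2 + (4/3)*(-2)**2)*2 + 4) = 2 - ((2 + (4/3)*4)*2 + 4) = 2 - ((2 + 16/3)*2 + 4) = 2 - ((22/3)*2 + 4) = 2 - (44/3 + 4) = 2 - 1*56/3 = 2 - 56/3 = -50/3 ≈ -16.667)
(R*t(0))*w(5, -1) - 1*(-472) = -50*0**(3/2)/3*(8/3) - 1*(-472) = -50/3*0*(8/3) + 472 = 0*(8/3) + 472 = 0 + 472 = 472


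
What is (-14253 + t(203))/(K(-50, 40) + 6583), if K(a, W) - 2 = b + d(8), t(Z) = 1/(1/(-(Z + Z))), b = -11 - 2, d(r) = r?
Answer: -14659/6580 ≈ -2.2278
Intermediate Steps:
b = -13
t(Z) = -2*Z (t(Z) = 1/(1/(-2*Z)) = 1/(-1/(2*Z)) = -2*Z)
K(a, W) = -3 (K(a, W) = 2 + (-13 + 8) = 2 - 5 = -3)
(-14253 + t(203))/(K(-50, 40) + 6583) = (-14253 - 2*203)/(-3 + 6583) = (-14253 - 406)/6580 = -14659*1/6580 = -14659/6580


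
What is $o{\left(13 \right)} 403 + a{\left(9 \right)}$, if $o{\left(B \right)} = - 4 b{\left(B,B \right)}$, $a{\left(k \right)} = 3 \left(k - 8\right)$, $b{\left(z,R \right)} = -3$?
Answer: $4839$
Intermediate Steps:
$a{\left(k \right)} = -24 + 3 k$ ($a{\left(k \right)} = 3 \left(-8 + k\right) = -24 + 3 k$)
$o{\left(B \right)} = 12$ ($o{\left(B \right)} = \left(-4\right) \left(-3\right) = 12$)
$o{\left(13 \right)} 403 + a{\left(9 \right)} = 12 \cdot 403 + \left(-24 + 3 \cdot 9\right) = 4836 + \left(-24 + 27\right) = 4836 + 3 = 4839$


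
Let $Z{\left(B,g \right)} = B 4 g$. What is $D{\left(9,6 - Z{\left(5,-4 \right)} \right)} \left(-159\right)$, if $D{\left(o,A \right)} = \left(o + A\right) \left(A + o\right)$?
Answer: $-1434975$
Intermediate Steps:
$Z{\left(B,g \right)} = 4 B g$
$D{\left(o,A \right)} = \left(A + o\right)^{2}$ ($D{\left(o,A \right)} = \left(A + o\right) \left(A + o\right) = \left(A + o\right)^{2}$)
$D{\left(9,6 - Z{\left(5,-4 \right)} \right)} \left(-159\right) = \left(\left(6 - 4 \cdot 5 \left(-4\right)\right) + 9\right)^{2} \left(-159\right) = \left(\left(6 - -80\right) + 9\right)^{2} \left(-159\right) = \left(\left(6 + 80\right) + 9\right)^{2} \left(-159\right) = \left(86 + 9\right)^{2} \left(-159\right) = 95^{2} \left(-159\right) = 9025 \left(-159\right) = -1434975$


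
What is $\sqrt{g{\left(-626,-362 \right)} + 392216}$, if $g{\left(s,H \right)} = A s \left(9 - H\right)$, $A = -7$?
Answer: $\sqrt{2017938} \approx 1420.5$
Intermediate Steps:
$g{\left(s,H \right)} = - 7 s \left(9 - H\right)$
$\sqrt{g{\left(-626,-362 \right)} + 392216} = \sqrt{7 \left(-626\right) \left(-9 - 362\right) + 392216} = \sqrt{7 \left(-626\right) \left(-371\right) + 392216} = \sqrt{1625722 + 392216} = \sqrt{2017938}$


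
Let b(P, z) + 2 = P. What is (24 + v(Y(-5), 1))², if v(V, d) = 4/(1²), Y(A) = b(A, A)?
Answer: 784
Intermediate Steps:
b(P, z) = -2 + P
Y(A) = -2 + A
v(V, d) = 4 (v(V, d) = 4/1 = 4*1 = 4)
(24 + v(Y(-5), 1))² = (24 + 4)² = 28² = 784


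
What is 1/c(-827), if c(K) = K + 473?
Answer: -1/354 ≈ -0.0028249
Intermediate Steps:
c(K) = 473 + K
1/c(-827) = 1/(473 - 827) = 1/(-354) = -1/354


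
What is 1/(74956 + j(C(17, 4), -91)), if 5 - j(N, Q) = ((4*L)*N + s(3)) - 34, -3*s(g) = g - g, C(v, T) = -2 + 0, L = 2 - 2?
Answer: 1/74995 ≈ 1.3334e-5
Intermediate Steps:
L = 0
C(v, T) = -2
s(g) = 0 (s(g) = -(g - g)/3 = -⅓*0 = 0)
j(N, Q) = 39 (j(N, Q) = 5 - (((4*0)*N + 0) - 34) = 5 - ((0*N + 0) - 34) = 5 - ((0 + 0) - 34) = 5 - (0 - 34) = 5 - 1*(-34) = 5 + 34 = 39)
1/(74956 + j(C(17, 4), -91)) = 1/(74956 + 39) = 1/74995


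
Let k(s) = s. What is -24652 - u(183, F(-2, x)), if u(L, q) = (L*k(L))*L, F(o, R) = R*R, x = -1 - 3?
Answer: -6153139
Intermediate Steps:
x = -4
F(o, R) = R**2
u(L, q) = L**3 (u(L, q) = (L*L)*L = L**2*L = L**3)
-24652 - u(183, F(-2, x)) = -24652 - 1*183**3 = -24652 - 1*6128487 = -24652 - 6128487 = -6153139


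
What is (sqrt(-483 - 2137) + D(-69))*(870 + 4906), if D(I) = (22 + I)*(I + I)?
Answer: 37463136 + 11552*I*sqrt(655) ≈ 3.7463e+7 + 2.9565e+5*I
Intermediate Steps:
D(I) = 2*I*(22 + I) (D(I) = (22 + I)*(2*I) = 2*I*(22 + I))
(sqrt(-483 - 2137) + D(-69))*(870 + 4906) = (sqrt(-483 - 2137) + 2*(-69)*(22 - 69))*(870 + 4906) = (sqrt(-2620) + 2*(-69)*(-47))*5776 = (2*I*sqrt(655) + 6486)*5776 = (6486 + 2*I*sqrt(655))*5776 = 37463136 + 11552*I*sqrt(655)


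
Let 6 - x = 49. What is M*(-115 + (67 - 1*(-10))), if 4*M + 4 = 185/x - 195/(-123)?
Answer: 112499/1763 ≈ 63.811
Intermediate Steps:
x = -43 (x = 6 - 1*49 = 6 - 49 = -43)
M = -5921/3526 (M = -1 + (185/(-43) - 195/(-123))/4 = -1 + (185*(-1/43) - 195*(-1/123))/4 = -1 + (-185/43 + 65/41)/4 = -1 + (1/4)*(-4790/1763) = -1 - 2395/3526 = -5921/3526 ≈ -1.6792)
M*(-115 + (67 - 1*(-10))) = -5921*(-115 + (67 - 1*(-10)))/3526 = -5921*(-115 + (67 + 10))/3526 = -5921*(-115 + 77)/3526 = -5921/3526*(-38) = 112499/1763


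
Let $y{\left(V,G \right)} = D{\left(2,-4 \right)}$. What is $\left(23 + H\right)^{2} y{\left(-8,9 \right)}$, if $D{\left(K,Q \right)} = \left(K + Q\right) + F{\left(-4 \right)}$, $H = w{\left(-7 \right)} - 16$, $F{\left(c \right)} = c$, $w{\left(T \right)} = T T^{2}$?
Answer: $-677376$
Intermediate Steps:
$w{\left(T \right)} = T^{3}$
$H = -359$ ($H = \left(-7\right)^{3} - 16 = -343 - 16 = -359$)
$D{\left(K,Q \right)} = -4 + K + Q$ ($D{\left(K,Q \right)} = \left(K + Q\right) - 4 = -4 + K + Q$)
$y{\left(V,G \right)} = -6$ ($y{\left(V,G \right)} = -4 + 2 - 4 = -6$)
$\left(23 + H\right)^{2} y{\left(-8,9 \right)} = \left(23 - 359\right)^{2} \left(-6\right) = \left(-336\right)^{2} \left(-6\right) = 112896 \left(-6\right) = -677376$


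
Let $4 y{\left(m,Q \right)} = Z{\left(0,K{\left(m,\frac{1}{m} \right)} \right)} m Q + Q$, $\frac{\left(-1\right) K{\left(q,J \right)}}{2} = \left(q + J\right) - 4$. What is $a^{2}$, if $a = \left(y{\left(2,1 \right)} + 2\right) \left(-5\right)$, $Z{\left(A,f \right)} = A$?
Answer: $\frac{2025}{16} \approx 126.56$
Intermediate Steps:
$K{\left(q,J \right)} = 8 - 2 J - 2 q$ ($K{\left(q,J \right)} = - 2 \left(\left(q + J\right) - 4\right) = - 2 \left(\left(J + q\right) - 4\right) = - 2 \left(-4 + J + q\right) = 8 - 2 J - 2 q$)
$y{\left(m,Q \right)} = \frac{Q}{4}$ ($y{\left(m,Q \right)} = \frac{0 m Q + Q}{4} = \frac{0 Q + Q}{4} = \frac{0 + Q}{4} = \frac{Q}{4}$)
$a = - \frac{45}{4}$ ($a = \left(\frac{1}{4} \cdot 1 + 2\right) \left(-5\right) = \left(\frac{1}{4} + 2\right) \left(-5\right) = \frac{9}{4} \left(-5\right) = - \frac{45}{4} \approx -11.25$)
$a^{2} = \left(- \frac{45}{4}\right)^{2} = \frac{2025}{16}$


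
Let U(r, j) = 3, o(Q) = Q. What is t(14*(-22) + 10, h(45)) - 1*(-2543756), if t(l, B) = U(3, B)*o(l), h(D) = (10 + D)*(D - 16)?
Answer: 2542862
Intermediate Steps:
h(D) = (-16 + D)*(10 + D) (h(D) = (10 + D)*(-16 + D) = (-16 + D)*(10 + D))
t(l, B) = 3*l
t(14*(-22) + 10, h(45)) - 1*(-2543756) = 3*(14*(-22) + 10) - 1*(-2543756) = 3*(-308 + 10) + 2543756 = 3*(-298) + 2543756 = -894 + 2543756 = 2542862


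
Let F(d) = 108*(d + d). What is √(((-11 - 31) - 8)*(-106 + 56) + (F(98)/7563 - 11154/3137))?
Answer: 139*√8090095686706/7908377 ≈ 49.992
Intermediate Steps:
F(d) = 216*d (F(d) = 108*(2*d) = 216*d)
√(((-11 - 31) - 8)*(-106 + 56) + (F(98)/7563 - 11154/3137)) = √(((-11 - 31) - 8)*(-106 + 56) + ((216*98)/7563 - 11154/3137)) = √((-42 - 8)*(-50) + (21168*(1/7563) - 11154*1/3137)) = √(-50*(-50) + (7056/2521 - 11154/3137)) = √(2500 - 5984562/7908377) = √(19764957938/7908377) = 139*√8090095686706/7908377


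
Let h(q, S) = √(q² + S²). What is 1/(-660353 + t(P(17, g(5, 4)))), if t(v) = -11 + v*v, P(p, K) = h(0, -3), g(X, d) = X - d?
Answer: -1/660355 ≈ -1.5143e-6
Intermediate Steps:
h(q, S) = √(S² + q²)
P(p, K) = 3 (P(p, K) = √((-3)² + 0²) = √(9 + 0) = √9 = 3)
t(v) = -11 + v²
1/(-660353 + t(P(17, g(5, 4)))) = 1/(-660353 + (-11 + 3²)) = 1/(-660353 + (-11 + 9)) = 1/(-660353 - 2) = 1/(-660355) = -1/660355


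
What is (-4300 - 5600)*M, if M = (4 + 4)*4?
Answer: -316800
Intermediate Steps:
M = 32 (M = 8*4 = 32)
(-4300 - 5600)*M = (-4300 - 5600)*32 = -9900*32 = -316800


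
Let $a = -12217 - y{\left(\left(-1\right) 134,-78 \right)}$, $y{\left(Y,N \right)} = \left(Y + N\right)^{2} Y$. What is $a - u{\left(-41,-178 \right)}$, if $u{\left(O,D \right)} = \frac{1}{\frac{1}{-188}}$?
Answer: $6010467$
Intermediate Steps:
$u{\left(O,D \right)} = -188$ ($u{\left(O,D \right)} = \frac{1}{- \frac{1}{188}} = -188$)
$y{\left(Y,N \right)} = Y \left(N + Y\right)^{2}$ ($y{\left(Y,N \right)} = \left(N + Y\right)^{2} Y = Y \left(N + Y\right)^{2}$)
$a = 6010279$ ($a = -12217 - \left(-1\right) 134 \left(-78 - 134\right)^{2} = -12217 - - 134 \left(-78 - 134\right)^{2} = -12217 - - 134 \left(-212\right)^{2} = -12217 - \left(-134\right) 44944 = -12217 - -6022496 = -12217 + 6022496 = 6010279$)
$a - u{\left(-41,-178 \right)} = 6010279 - -188 = 6010279 + 188 = 6010467$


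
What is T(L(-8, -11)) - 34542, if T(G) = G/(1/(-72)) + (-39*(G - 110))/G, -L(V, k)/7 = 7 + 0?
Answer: -1525887/49 ≈ -31141.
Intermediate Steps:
L(V, k) = -49 (L(V, k) = -7*(7 + 0) = -7*7 = -49)
T(G) = -72*G + (4290 - 39*G)/G (T(G) = G/(-1/72) + (-39*(-110 + G))/G = G*(-72) + (4290 - 39*G)/G = -72*G + (4290 - 39*G)/G)
T(L(-8, -11)) - 34542 = (-39 - 72*(-49) + 4290/(-49)) - 34542 = (-39 + 3528 + 4290*(-1/49)) - 34542 = (-39 + 3528 - 4290/49) - 34542 = 166671/49 - 34542 = -1525887/49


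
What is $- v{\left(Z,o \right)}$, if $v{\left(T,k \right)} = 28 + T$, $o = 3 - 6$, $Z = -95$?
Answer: $67$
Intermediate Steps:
$o = -3$ ($o = 3 - 6 = -3$)
$- v{\left(Z,o \right)} = - (28 - 95) = \left(-1\right) \left(-67\right) = 67$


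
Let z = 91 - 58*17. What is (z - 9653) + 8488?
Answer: -2060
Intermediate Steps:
z = -895 (z = 91 - 986 = -895)
(z - 9653) + 8488 = (-895 - 9653) + 8488 = -10548 + 8488 = -2060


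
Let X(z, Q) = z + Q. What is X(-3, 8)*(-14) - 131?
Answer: -201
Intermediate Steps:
X(z, Q) = Q + z
X(-3, 8)*(-14) - 131 = (8 - 3)*(-14) - 131 = 5*(-14) - 131 = -70 - 131 = -201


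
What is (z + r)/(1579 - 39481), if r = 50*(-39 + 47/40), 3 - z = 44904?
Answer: 187169/151608 ≈ 1.2346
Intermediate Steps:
z = -44901 (z = 3 - 1*44904 = 3 - 44904 = -44901)
r = -7565/4 (r = 50*(-39 + 47*(1/40)) = 50*(-39 + 47/40) = 50*(-1513/40) = -7565/4 ≈ -1891.3)
(z + r)/(1579 - 39481) = (-44901 - 7565/4)/(1579 - 39481) = -187169/4/(-37902) = -187169/4*(-1/37902) = 187169/151608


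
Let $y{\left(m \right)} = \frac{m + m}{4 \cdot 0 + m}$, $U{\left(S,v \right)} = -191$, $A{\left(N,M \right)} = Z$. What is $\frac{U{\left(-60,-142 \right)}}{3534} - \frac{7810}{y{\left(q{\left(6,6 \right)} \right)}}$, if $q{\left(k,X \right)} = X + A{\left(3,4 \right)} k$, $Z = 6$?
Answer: $- \frac{13800461}{3534} \approx -3905.1$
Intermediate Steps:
$A{\left(N,M \right)} = 6$
$q{\left(k,X \right)} = X + 6 k$
$y{\left(m \right)} = 2$ ($y{\left(m \right)} = \frac{2 m}{0 + m} = \frac{2 m}{m} = 2$)
$\frac{U{\left(-60,-142 \right)}}{3534} - \frac{7810}{y{\left(q{\left(6,6 \right)} \right)}} = - \frac{191}{3534} - \frac{7810}{2} = \left(-191\right) \frac{1}{3534} - 3905 = - \frac{191}{3534} - 3905 = - \frac{13800461}{3534}$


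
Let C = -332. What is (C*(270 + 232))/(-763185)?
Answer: 2008/9195 ≈ 0.21838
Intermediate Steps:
(C*(270 + 232))/(-763185) = -332*(270 + 232)/(-763185) = -332*502*(-1/763185) = -166664*(-1/763185) = 2008/9195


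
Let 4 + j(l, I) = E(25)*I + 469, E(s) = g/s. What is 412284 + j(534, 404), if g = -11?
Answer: 10314281/25 ≈ 4.1257e+5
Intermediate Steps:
E(s) = -11/s
j(l, I) = 465 - 11*I/25 (j(l, I) = -4 + ((-11/25)*I + 469) = -4 + ((-11*1/25)*I + 469) = -4 + (-11*I/25 + 469) = -4 + (469 - 11*I/25) = 465 - 11*I/25)
412284 + j(534, 404) = 412284 + (465 - 11/25*404) = 412284 + (465 - 4444/25) = 412284 + 7181/25 = 10314281/25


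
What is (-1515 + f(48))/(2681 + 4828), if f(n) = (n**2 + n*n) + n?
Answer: 1047/2503 ≈ 0.41830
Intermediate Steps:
f(n) = n + 2*n**2 (f(n) = (n**2 + n**2) + n = 2*n**2 + n = n + 2*n**2)
(-1515 + f(48))/(2681 + 4828) = (-1515 + 48*(1 + 2*48))/(2681 + 4828) = (-1515 + 48*(1 + 96))/7509 = (-1515 + 48*97)*(1/7509) = (-1515 + 4656)*(1/7509) = 3141*(1/7509) = 1047/2503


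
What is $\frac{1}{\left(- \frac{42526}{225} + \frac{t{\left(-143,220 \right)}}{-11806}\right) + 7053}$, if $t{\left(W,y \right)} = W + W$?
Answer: $\frac{1328175}{9116619472} \approx 0.00014569$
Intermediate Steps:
$t{\left(W,y \right)} = 2 W$
$\frac{1}{\left(- \frac{42526}{225} + \frac{t{\left(-143,220 \right)}}{-11806}\right) + 7053} = \frac{1}{\left(- \frac{42526}{225} + \frac{2 \left(-143\right)}{-11806}\right) + 7053} = \frac{1}{\left(\left(-42526\right) \frac{1}{225} - - \frac{143}{5903}\right) + 7053} = \frac{1}{\left(- \frac{42526}{225} + \frac{143}{5903}\right) + 7053} = \frac{1}{- \frac{250998803}{1328175} + 7053} = \frac{1}{\frac{9116619472}{1328175}} = \frac{1328175}{9116619472}$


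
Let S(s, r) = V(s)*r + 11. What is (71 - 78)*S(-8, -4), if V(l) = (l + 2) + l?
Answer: -469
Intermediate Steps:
V(l) = 2 + 2*l (V(l) = (2 + l) + l = 2 + 2*l)
S(s, r) = 11 + r*(2 + 2*s) (S(s, r) = (2 + 2*s)*r + 11 = r*(2 + 2*s) + 11 = 11 + r*(2 + 2*s))
(71 - 78)*S(-8, -4) = (71 - 78)*(11 + 2*(-4)*(1 - 8)) = -7*(11 + 2*(-4)*(-7)) = -7*(11 + 56) = -7*67 = -469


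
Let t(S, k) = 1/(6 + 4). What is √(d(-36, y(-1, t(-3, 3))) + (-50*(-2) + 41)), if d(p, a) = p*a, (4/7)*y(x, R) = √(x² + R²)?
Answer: √(14100 - 630*√101)/10 ≈ 8.8139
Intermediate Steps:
t(S, k) = ⅒ (t(S, k) = 1/10 = ⅒)
y(x, R) = 7*√(R² + x²)/4 (y(x, R) = 7*√(x² + R²)/4 = 7*√(R² + x²)/4)
d(p, a) = a*p
√(d(-36, y(-1, t(-3, 3))) + (-50*(-2) + 41)) = √((7*√((⅒)² + (-1)²)/4)*(-36) + (-50*(-2) + 41)) = √((7*√(1/100 + 1)/4)*(-36) + (100 + 41)) = √((7*√(101/100)/4)*(-36) + 141) = √((7*(√101/10)/4)*(-36) + 141) = √((7*√101/40)*(-36) + 141) = √(-63*√101/10 + 141) = √(141 - 63*√101/10)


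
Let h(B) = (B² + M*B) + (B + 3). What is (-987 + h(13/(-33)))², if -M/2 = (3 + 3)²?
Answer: 1083572738704/1185921 ≈ 9.1370e+5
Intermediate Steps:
M = -72 (M = -2*(3 + 3)² = -2*6² = -2*36 = -72)
h(B) = 3 + B² - 71*B (h(B) = (B² - 72*B) + (B + 3) = (B² - 72*B) + (3 + B) = 3 + B² - 71*B)
(-987 + h(13/(-33)))² = (-987 + (3 + (13/(-33))² - 923/(-33)))² = (-987 + (3 + (13*(-1/33))² - 923*(-1)/33))² = (-987 + (3 + (-13/33)² - 71*(-13/33)))² = (-987 + (3 + 169/1089 + 923/33))² = (-987 + 33895/1089)² = (-1040948/1089)² = 1083572738704/1185921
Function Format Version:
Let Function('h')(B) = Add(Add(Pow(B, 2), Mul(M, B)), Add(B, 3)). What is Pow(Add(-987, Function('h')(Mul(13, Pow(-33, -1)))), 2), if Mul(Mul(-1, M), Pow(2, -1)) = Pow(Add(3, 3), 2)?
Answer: Rational(1083572738704, 1185921) ≈ 9.1370e+5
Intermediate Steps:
M = -72 (M = Mul(-2, Pow(Add(3, 3), 2)) = Mul(-2, Pow(6, 2)) = Mul(-2, 36) = -72)
Function('h')(B) = Add(3, Pow(B, 2), Mul(-71, B)) (Function('h')(B) = Add(Add(Pow(B, 2), Mul(-72, B)), Add(B, 3)) = Add(Add(Pow(B, 2), Mul(-72, B)), Add(3, B)) = Add(3, Pow(B, 2), Mul(-71, B)))
Pow(Add(-987, Function('h')(Mul(13, Pow(-33, -1)))), 2) = Pow(Add(-987, Add(3, Pow(Mul(13, Pow(-33, -1)), 2), Mul(-71, Mul(13, Pow(-33, -1))))), 2) = Pow(Add(-987, Add(3, Pow(Mul(13, Rational(-1, 33)), 2), Mul(-71, Mul(13, Rational(-1, 33))))), 2) = Pow(Add(-987, Add(3, Pow(Rational(-13, 33), 2), Mul(-71, Rational(-13, 33)))), 2) = Pow(Add(-987, Add(3, Rational(169, 1089), Rational(923, 33))), 2) = Pow(Add(-987, Rational(33895, 1089)), 2) = Pow(Rational(-1040948, 1089), 2) = Rational(1083572738704, 1185921)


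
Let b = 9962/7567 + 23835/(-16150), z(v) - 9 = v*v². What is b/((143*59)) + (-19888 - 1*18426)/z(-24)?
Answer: 1580151902695549/569764242757710 ≈ 2.7733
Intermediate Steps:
z(v) = 9 + v³ (z(v) = 9 + v*v² = 9 + v³)
b = -3894629/24441410 (b = 9962*(1/7567) + 23835*(-1/16150) = 9962/7567 - 4767/3230 = -3894629/24441410 ≈ -0.15935)
b/((143*59)) + (-19888 - 1*18426)/z(-24) = -3894629/(24441410*(143*59)) + (-19888 - 1*18426)/(9 + (-24)³) = -3894629/24441410/8437 + (-19888 - 18426)/(9 - 13824) = -3894629/24441410*1/8437 - 38314/(-13815) = -3894629/206212176170 - 38314*(-1/13815) = -3894629/206212176170 + 38314/13815 = 1580151902695549/569764242757710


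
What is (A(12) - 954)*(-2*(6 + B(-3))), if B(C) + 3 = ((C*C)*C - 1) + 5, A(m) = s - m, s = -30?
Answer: -39840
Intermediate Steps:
A(m) = -30 - m
B(C) = 1 + C³ (B(C) = -3 + (((C*C)*C - 1) + 5) = -3 + ((C²*C - 1) + 5) = -3 + ((C³ - 1) + 5) = -3 + ((-1 + C³) + 5) = -3 + (4 + C³) = 1 + C³)
(A(12) - 954)*(-2*(6 + B(-3))) = ((-30 - 1*12) - 954)*(-2*(6 + (1 + (-3)³))) = ((-30 - 12) - 954)*(-2*(6 + (1 - 27))) = (-42 - 954)*(-2*(6 - 26)) = -(-1992)*(-20) = -996*40 = -39840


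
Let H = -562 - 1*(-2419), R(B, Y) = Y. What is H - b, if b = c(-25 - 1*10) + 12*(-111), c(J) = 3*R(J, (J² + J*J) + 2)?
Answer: -4167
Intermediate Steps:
c(J) = 6 + 6*J² (c(J) = 3*((J² + J*J) + 2) = 3*((J² + J²) + 2) = 3*(2*J² + 2) = 3*(2 + 2*J²) = 6 + 6*J²)
H = 1857 (H = -562 + 2419 = 1857)
b = 6024 (b = (6 + 6*(-25 - 1*10)²) + 12*(-111) = (6 + 6*(-25 - 10)²) - 1332 = (6 + 6*(-35)²) - 1332 = (6 + 6*1225) - 1332 = (6 + 7350) - 1332 = 7356 - 1332 = 6024)
H - b = 1857 - 1*6024 = 1857 - 6024 = -4167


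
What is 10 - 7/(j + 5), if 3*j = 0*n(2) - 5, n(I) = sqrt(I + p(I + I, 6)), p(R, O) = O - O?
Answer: 79/10 ≈ 7.9000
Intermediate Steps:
p(R, O) = 0
n(I) = sqrt(I) (n(I) = sqrt(I + 0) = sqrt(I))
j = -5/3 (j = (0*sqrt(2) - 5)/3 = (0 - 5)/3 = (1/3)*(-5) = -5/3 ≈ -1.6667)
10 - 7/(j + 5) = 10 - 7/(-5/3 + 5) = 10 - 7/10/3 = 10 - 7*3/10 = 10 - 21/10 = 79/10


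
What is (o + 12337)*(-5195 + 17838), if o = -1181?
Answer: 141045308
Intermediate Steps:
(o + 12337)*(-5195 + 17838) = (-1181 + 12337)*(-5195 + 17838) = 11156*12643 = 141045308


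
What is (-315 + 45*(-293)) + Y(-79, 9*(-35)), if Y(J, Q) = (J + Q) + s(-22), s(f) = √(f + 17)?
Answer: -13894 + I*√5 ≈ -13894.0 + 2.2361*I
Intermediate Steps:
s(f) = √(17 + f)
Y(J, Q) = J + Q + I*√5 (Y(J, Q) = (J + Q) + √(17 - 22) = (J + Q) + √(-5) = (J + Q) + I*√5 = J + Q + I*√5)
(-315 + 45*(-293)) + Y(-79, 9*(-35)) = (-315 + 45*(-293)) + (-79 + 9*(-35) + I*√5) = (-315 - 13185) + (-79 - 315 + I*√5) = -13500 + (-394 + I*√5) = -13894 + I*√5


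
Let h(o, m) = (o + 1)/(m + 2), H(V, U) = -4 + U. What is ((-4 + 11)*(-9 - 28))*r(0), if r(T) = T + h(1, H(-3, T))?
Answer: 259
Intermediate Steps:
h(o, m) = (1 + o)/(2 + m)
r(T) = T + 2/(-2 + T) (r(T) = T + (1 + 1)/(2 + (-4 + T)) = T + 2/(-2 + T))
((-4 + 11)*(-9 - 28))*r(0) = ((-4 + 11)*(-9 - 28))*((2 + 0*(-2 + 0))/(-2 + 0)) = (7*(-37))*((2 + 0*(-2))/(-2)) = -(-259)*(2 + 0)/2 = -(-259)*2/2 = -259*(-1) = 259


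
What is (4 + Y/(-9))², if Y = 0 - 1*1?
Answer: 1369/81 ≈ 16.901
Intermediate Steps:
Y = -1 (Y = 0 - 1 = -1)
(4 + Y/(-9))² = (4 - 1/(-9))² = (4 - 1*(-⅑))² = (4 + ⅑)² = (37/9)² = 1369/81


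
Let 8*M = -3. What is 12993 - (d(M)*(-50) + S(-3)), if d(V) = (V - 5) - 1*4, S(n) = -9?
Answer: 50133/4 ≈ 12533.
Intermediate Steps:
M = -3/8 (M = (1/8)*(-3) = -3/8 ≈ -0.37500)
d(V) = -9 + V (d(V) = (-5 + V) - 4 = -9 + V)
12993 - (d(M)*(-50) + S(-3)) = 12993 - ((-9 - 3/8)*(-50) - 9) = 12993 - (-75/8*(-50) - 9) = 12993 - (1875/4 - 9) = 12993 - 1*1839/4 = 12993 - 1839/4 = 50133/4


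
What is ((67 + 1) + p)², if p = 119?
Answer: 34969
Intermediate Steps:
((67 + 1) + p)² = ((67 + 1) + 119)² = (68 + 119)² = 187² = 34969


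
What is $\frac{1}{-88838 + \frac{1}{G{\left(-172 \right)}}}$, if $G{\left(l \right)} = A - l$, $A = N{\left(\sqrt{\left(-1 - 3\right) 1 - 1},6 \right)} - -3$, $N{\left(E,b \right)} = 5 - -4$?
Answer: $- \frac{184}{16346191} \approx -1.1256 \cdot 10^{-5}$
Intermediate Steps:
$N{\left(E,b \right)} = 9$ ($N{\left(E,b \right)} = 5 + 4 = 9$)
$A = 12$ ($A = 9 - -3 = 9 + 3 = 12$)
$G{\left(l \right)} = 12 - l$
$\frac{1}{-88838 + \frac{1}{G{\left(-172 \right)}}} = \frac{1}{-88838 + \frac{1}{12 - -172}} = \frac{1}{-88838 + \frac{1}{12 + 172}} = \frac{1}{-88838 + \frac{1}{184}} = \frac{1}{- \frac{16346191}{184}} = - \frac{184}{16346191}$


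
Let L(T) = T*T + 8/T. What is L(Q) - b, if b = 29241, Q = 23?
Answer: -660368/23 ≈ -28712.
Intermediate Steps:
L(T) = T² + 8/T
L(Q) - b = (8 + 23³)/23 - 1*29241 = (8 + 12167)/23 - 29241 = (1/23)*12175 - 29241 = 12175/23 - 29241 = -660368/23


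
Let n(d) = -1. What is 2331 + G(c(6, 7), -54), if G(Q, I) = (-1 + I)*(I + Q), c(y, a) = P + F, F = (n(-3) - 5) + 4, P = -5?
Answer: 5686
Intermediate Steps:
F = -2 (F = (-1 - 5) + 4 = -6 + 4 = -2)
c(y, a) = -7 (c(y, a) = -5 - 2 = -7)
2331 + G(c(6, 7), -54) = 2331 + ((-54)² - 1*(-54) - 1*(-7) - 54*(-7)) = 2331 + (2916 + 54 + 7 + 378) = 2331 + 3355 = 5686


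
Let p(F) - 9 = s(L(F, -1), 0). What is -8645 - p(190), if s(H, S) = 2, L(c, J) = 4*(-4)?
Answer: -8656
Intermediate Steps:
L(c, J) = -16
p(F) = 11 (p(F) = 9 + 2 = 11)
-8645 - p(190) = -8645 - 1*11 = -8645 - 11 = -8656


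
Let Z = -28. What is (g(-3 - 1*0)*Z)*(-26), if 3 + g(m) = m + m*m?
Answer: 2184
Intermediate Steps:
g(m) = -3 + m + m² (g(m) = -3 + (m + m*m) = -3 + (m + m²) = -3 + m + m²)
(g(-3 - 1*0)*Z)*(-26) = ((-3 + (-3 - 1*0) + (-3 - 1*0)²)*(-28))*(-26) = ((-3 + (-3 + 0) + (-3 + 0)²)*(-28))*(-26) = ((-3 - 3 + (-3)²)*(-28))*(-26) = ((-3 - 3 + 9)*(-28))*(-26) = (3*(-28))*(-26) = -84*(-26) = 2184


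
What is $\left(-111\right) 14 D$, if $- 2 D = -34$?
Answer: $-26418$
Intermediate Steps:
$D = 17$ ($D = \left(- \frac{1}{2}\right) \left(-34\right) = 17$)
$\left(-111\right) 14 D = \left(-111\right) 14 \cdot 17 = \left(-1554\right) 17 = -26418$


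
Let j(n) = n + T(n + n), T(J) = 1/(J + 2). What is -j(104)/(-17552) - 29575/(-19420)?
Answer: 5471761811/3579028320 ≈ 1.5288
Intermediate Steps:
T(J) = 1/(2 + J)
j(n) = n + 1/(2 + 2*n) (j(n) = n + 1/(2 + (n + n)) = n + 1/(2 + 2*n))
-j(104)/(-17552) - 29575/(-19420) = -(½ + 104*(1 + 104))/(1 + 104)/(-17552) - 29575/(-19420) = -(½ + 104*105)/105*(-1/17552) - 29575*(-1/19420) = -(½ + 10920)/105*(-1/17552) + 5915/3884 = -21841/(105*2)*(-1/17552) + 5915/3884 = -1*21841/210*(-1/17552) + 5915/3884 = -21841/210*(-1/17552) + 5915/3884 = 21841/3685920 + 5915/3884 = 5471761811/3579028320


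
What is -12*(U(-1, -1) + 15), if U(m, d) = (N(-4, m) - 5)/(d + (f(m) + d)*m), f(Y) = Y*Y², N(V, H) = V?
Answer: -72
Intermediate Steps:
f(Y) = Y³
U(m, d) = -9/(d + m*(d + m³)) (U(m, d) = (-4 - 5)/(d + (m³ + d)*m) = -9/(d + (d + m³)*m) = -9/(d + m*(d + m³)))
-12*(U(-1, -1) + 15) = -12*(-9/(-1 + (-1)⁴ - 1*(-1)) + 15) = -12*(-9/(-1 + 1 + 1) + 15) = -12*(-9/1 + 15) = -12*(-9*1 + 15) = -12*(-9 + 15) = -12*6 = -72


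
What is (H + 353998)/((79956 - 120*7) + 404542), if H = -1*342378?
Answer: 830/34547 ≈ 0.024025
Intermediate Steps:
H = -342378
(H + 353998)/((79956 - 120*7) + 404542) = (-342378 + 353998)/((79956 - 120*7) + 404542) = 11620/((79956 - 840) + 404542) = 11620/(79116 + 404542) = 11620/483658 = 11620*(1/483658) = 830/34547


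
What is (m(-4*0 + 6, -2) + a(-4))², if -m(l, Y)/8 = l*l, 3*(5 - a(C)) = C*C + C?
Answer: 82369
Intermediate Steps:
a(C) = 5 - C/3 - C²/3 (a(C) = 5 - (C*C + C)/3 = 5 - (C² + C)/3 = 5 - (C + C²)/3 = 5 + (-C/3 - C²/3) = 5 - C/3 - C²/3)
m(l, Y) = -8*l² (m(l, Y) = -8*l*l = -8*l²)
(m(-4*0 + 6, -2) + a(-4))² = (-8*(-4*0 + 6)² + (5 - ⅓*(-4) - ⅓*(-4)²))² = (-8*(0 + 6)² + (5 + 4/3 - ⅓*16))² = (-8*6² + (5 + 4/3 - 16/3))² = (-8*36 + 1)² = (-288 + 1)² = (-287)² = 82369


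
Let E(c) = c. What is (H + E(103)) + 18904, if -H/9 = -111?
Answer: 20006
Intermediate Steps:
H = 999 (H = -9*(-111) = 999)
(H + E(103)) + 18904 = (999 + 103) + 18904 = 1102 + 18904 = 20006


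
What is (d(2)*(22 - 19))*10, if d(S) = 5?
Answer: 150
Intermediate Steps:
(d(2)*(22 - 19))*10 = (5*(22 - 19))*10 = (5*3)*10 = 15*10 = 150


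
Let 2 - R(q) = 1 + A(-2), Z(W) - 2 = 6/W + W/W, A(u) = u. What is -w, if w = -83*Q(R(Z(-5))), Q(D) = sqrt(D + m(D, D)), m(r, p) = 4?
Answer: 83*sqrt(7) ≈ 219.60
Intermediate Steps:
Z(W) = 3 + 6/W (Z(W) = 2 + (6/W + W/W) = 2 + (6/W + 1) = 2 + (1 + 6/W) = 3 + 6/W)
R(q) = 3 (R(q) = 2 - (1 - 2) = 2 - 1*(-1) = 2 + 1 = 3)
Q(D) = sqrt(4 + D) (Q(D) = sqrt(D + 4) = sqrt(4 + D))
w = -83*sqrt(7) (w = -83*sqrt(4 + 3) = -83*sqrt(7) ≈ -219.60)
-w = -(-83)*sqrt(7) = 83*sqrt(7)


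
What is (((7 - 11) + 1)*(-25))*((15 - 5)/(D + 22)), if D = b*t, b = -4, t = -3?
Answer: 375/17 ≈ 22.059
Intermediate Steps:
D = 12 (D = -4*(-3) = 12)
(((7 - 11) + 1)*(-25))*((15 - 5)/(D + 22)) = (((7 - 11) + 1)*(-25))*((15 - 5)/(12 + 22)) = ((-4 + 1)*(-25))*(10/34) = (-3*(-25))*(10*(1/34)) = 75*(5/17) = 375/17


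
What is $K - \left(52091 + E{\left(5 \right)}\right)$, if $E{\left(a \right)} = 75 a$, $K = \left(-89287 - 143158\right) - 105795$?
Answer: $-390706$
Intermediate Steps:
$K = -338240$ ($K = -232445 - 105795 = -338240$)
$K - \left(52091 + E{\left(5 \right)}\right) = -338240 - \left(52091 + 75 \cdot 5\right) = -338240 - \left(52091 + 375\right) = -338240 - 52466 = -390706$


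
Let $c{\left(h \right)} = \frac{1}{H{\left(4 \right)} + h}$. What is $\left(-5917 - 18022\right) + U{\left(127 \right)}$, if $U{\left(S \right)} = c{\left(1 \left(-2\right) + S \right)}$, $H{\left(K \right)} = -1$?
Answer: $- \frac{2968435}{124} \approx -23939.0$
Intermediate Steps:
$c{\left(h \right)} = \frac{1}{-1 + h}$
$U{\left(S \right)} = \frac{1}{-3 + S}$ ($U{\left(S \right)} = \frac{1}{-1 + \left(1 \left(-2\right) + S\right)} = \frac{1}{-1 + \left(-2 + S\right)} = \frac{1}{-3 + S}$)
$\left(-5917 - 18022\right) + U{\left(127 \right)} = \left(-5917 - 18022\right) + \frac{1}{-3 + 127} = -23939 + \frac{1}{124} = - \frac{2968435}{124}$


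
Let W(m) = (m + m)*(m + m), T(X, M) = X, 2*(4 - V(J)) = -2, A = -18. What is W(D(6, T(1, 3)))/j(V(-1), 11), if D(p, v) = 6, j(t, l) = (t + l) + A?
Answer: -72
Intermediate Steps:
V(J) = 5 (V(J) = 4 - 1/2*(-2) = 4 + 1 = 5)
j(t, l) = -18 + l + t (j(t, l) = (t + l) - 18 = (l + t) - 18 = -18 + l + t)
W(m) = 4*m**2 (W(m) = (2*m)*(2*m) = 4*m**2)
W(D(6, T(1, 3)))/j(V(-1), 11) = (4*6**2)/(-18 + 11 + 5) = (4*36)/(-2) = 144*(-1/2) = -72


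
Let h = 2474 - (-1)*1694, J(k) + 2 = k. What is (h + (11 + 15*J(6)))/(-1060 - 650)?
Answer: -471/190 ≈ -2.4789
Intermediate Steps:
J(k) = -2 + k
h = 4168 (h = 2474 - 1*(-1694) = 2474 + 1694 = 4168)
(h + (11 + 15*J(6)))/(-1060 - 650) = (4168 + (11 + 15*(-2 + 6)))/(-1060 - 650) = (4168 + (11 + 15*4))/(-1710) = (4168 + (11 + 60))*(-1/1710) = (4168 + 71)*(-1/1710) = 4239*(-1/1710) = -471/190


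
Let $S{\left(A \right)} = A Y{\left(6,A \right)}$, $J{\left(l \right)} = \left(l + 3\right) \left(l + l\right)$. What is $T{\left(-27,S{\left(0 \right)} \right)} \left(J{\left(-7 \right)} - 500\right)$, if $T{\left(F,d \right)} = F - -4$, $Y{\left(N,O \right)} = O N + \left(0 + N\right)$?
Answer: $10212$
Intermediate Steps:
$J{\left(l \right)} = 2 l \left(3 + l\right)$ ($J{\left(l \right)} = \left(3 + l\right) 2 l = 2 l \left(3 + l\right)$)
$Y{\left(N,O \right)} = N + N O$ ($Y{\left(N,O \right)} = N O + N = N + N O$)
$S{\left(A \right)} = A \left(6 + 6 A\right)$ ($S{\left(A \right)} = A 6 \left(1 + A\right) = A \left(6 + 6 A\right)$)
$T{\left(F,d \right)} = 4 + F$ ($T{\left(F,d \right)} = F + 4 = 4 + F$)
$T{\left(-27,S{\left(0 \right)} \right)} \left(J{\left(-7 \right)} - 500\right) = \left(4 - 27\right) \left(2 \left(-7\right) \left(3 - 7\right) - 500\right) = - 23 \left(2 \left(-7\right) \left(-4\right) - 500\right) = - 23 \left(56 - 500\right) = \left(-23\right) \left(-444\right) = 10212$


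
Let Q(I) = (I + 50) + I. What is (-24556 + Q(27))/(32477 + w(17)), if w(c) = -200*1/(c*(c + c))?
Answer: -7066628/9385753 ≈ -0.75291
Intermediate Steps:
Q(I) = 50 + 2*I (Q(I) = (50 + I) + I = 50 + 2*I)
w(c) = -100/c² (w(c) = -200*1/(2*c²) = -100/c²)
(-24556 + Q(27))/(32477 + w(17)) = (-24556 + (50 + 2*27))/(32477 - 100/17²) = (-24556 + (50 + 54))/(32477 - 100*1/289) = (-24556 + 104)/(32477 - 100/289) = -24452/9385753/289 = -24452*289/9385753 = -7066628/9385753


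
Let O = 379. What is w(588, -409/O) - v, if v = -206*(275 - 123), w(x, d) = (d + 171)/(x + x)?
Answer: 249213358/7959 ≈ 31312.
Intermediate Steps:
w(x, d) = (171 + d)/(2*x) (w(x, d) = (171 + d)/((2*x)) = (171 + d)*(1/(2*x)) = (171 + d)/(2*x))
v = -31312 (v = -206*152 = -31312)
w(588, -409/O) - v = (1/2)*(171 - 409/379)/588 - 1*(-31312) = (1/2)*(1/588)*(171 - 409*1/379) + 31312 = (1/2)*(1/588)*(171 - 409/379) + 31312 = (1/2)*(1/588)*(64400/379) + 31312 = 1150/7959 + 31312 = 249213358/7959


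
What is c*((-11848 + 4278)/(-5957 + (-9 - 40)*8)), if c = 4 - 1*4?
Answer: 0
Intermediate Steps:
c = 0 (c = 4 - 4 = 0)
c*((-11848 + 4278)/(-5957 + (-9 - 40)*8)) = 0*((-11848 + 4278)/(-5957 + (-9 - 40)*8)) = 0*(-7570/(-5957 - 49*8)) = 0*(-7570/(-5957 - 392)) = 0*(-7570/(-6349)) = 0*(-7570*(-1/6349)) = 0*(7570/6349) = 0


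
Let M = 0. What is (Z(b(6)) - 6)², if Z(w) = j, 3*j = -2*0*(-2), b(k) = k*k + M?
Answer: 36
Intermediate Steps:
b(k) = k² (b(k) = k*k + 0 = k² + 0 = k²)
j = 0 (j = (-2*0*(-2))/3 = (0*(-2))/3 = (⅓)*0 = 0)
Z(w) = 0
(Z(b(6)) - 6)² = (0 - 6)² = (-6)² = 36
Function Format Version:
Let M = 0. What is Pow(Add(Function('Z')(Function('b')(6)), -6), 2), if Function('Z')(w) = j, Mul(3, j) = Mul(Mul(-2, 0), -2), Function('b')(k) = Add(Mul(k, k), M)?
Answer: 36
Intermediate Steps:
Function('b')(k) = Pow(k, 2) (Function('b')(k) = Add(Mul(k, k), 0) = Add(Pow(k, 2), 0) = Pow(k, 2))
j = 0 (j = Mul(Rational(1, 3), Mul(Mul(-2, 0), -2)) = Mul(Rational(1, 3), Mul(0, -2)) = Mul(Rational(1, 3), 0) = 0)
Function('Z')(w) = 0
Pow(Add(Function('Z')(Function('b')(6)), -6), 2) = Pow(Add(0, -6), 2) = Pow(-6, 2) = 36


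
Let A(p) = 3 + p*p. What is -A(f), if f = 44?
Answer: -1939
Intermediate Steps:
A(p) = 3 + p²
-A(f) = -(3 + 44²) = -(3 + 1936) = -1*1939 = -1939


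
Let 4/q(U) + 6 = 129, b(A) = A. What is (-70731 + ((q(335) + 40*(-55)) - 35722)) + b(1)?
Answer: -13364192/123 ≈ -1.0865e+5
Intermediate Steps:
q(U) = 4/123 (q(U) = 4/(-6 + 129) = 4/123)
(-70731 + ((q(335) + 40*(-55)) - 35722)) + b(1) = (-70731 + ((4/123 + 40*(-55)) - 35722)) + 1 = (-70731 + ((4/123 - 2200) - 35722)) + 1 = (-70731 + (-270596/123 - 35722)) + 1 = (-70731 - 4664402/123) + 1 = -13364315/123 + 1 = -13364192/123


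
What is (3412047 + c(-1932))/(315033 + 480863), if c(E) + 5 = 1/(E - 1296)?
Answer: 11014071575/2569152288 ≈ 4.2870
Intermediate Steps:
c(E) = -5 + 1/(-1296 + E) (c(E) = -5 + 1/(E - 1296) = -5 + 1/(-1296 + E))
(3412047 + c(-1932))/(315033 + 480863) = (3412047 + (6481 - 5*(-1932))/(-1296 - 1932))/(315033 + 480863) = (3412047 + (6481 + 9660)/(-3228))/795896 = (3412047 - 1/3228*16141)*(1/795896) = (3412047 - 16141/3228)*(1/795896) = (11014071575/3228)*(1/795896) = 11014071575/2569152288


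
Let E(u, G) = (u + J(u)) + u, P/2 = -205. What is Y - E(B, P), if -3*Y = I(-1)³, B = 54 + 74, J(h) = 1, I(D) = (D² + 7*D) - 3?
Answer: -14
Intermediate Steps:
I(D) = -3 + D² + 7*D
B = 128
P = -410 (P = 2*(-205) = -410)
E(u, G) = 1 + 2*u (E(u, G) = (u + 1) + u = (1 + u) + u = 1 + 2*u)
Y = 243 (Y = -(-3 + (-1)² + 7*(-1))³/3 = -(-3 + 1 - 7)³/3 = -⅓*(-9)³ = -⅓*(-729) = 243)
Y - E(B, P) = 243 - (1 + 2*128) = 243 - (1 + 256) = 243 - 1*257 = 243 - 257 = -14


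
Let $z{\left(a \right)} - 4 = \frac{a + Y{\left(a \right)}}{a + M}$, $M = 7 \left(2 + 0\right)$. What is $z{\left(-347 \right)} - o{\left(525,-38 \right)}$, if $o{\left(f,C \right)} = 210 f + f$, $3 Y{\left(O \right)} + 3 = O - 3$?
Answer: $- \frac{110658835}{999} \approx -1.1077 \cdot 10^{5}$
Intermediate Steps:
$M = 14$ ($M = 7 \cdot 2 = 14$)
$Y{\left(O \right)} = -2 + \frac{O}{3}$ ($Y{\left(O \right)} = -1 + \frac{O - 3}{3} = -1 + \frac{-3 + O}{3} = -1 + \left(-1 + \frac{O}{3}\right) = -2 + \frac{O}{3}$)
$o{\left(f,C \right)} = 211 f$
$z{\left(a \right)} = 4 + \frac{-2 + \frac{4 a}{3}}{14 + a}$ ($z{\left(a \right)} = 4 + \frac{a + \left(-2 + \frac{a}{3}\right)}{a + 14} = 4 + \frac{-2 + \frac{4 a}{3}}{14 + a}$)
$z{\left(-347 \right)} - o{\left(525,-38 \right)} = \frac{2 \left(81 + 8 \left(-347\right)\right)}{3 \left(14 - 347\right)} - 211 \cdot 525 = \frac{2 \left(81 - 2776\right)}{3 \left(-333\right)} - 110775 = \frac{2}{3} \left(- \frac{1}{333}\right) \left(-2695\right) - 110775 = \frac{5390}{999} - 110775 = - \frac{110658835}{999}$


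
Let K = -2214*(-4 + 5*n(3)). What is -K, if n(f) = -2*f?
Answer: -75276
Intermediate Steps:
K = 75276 (K = -2214*(-4 + 5*(-2*3)) = -2214*(-4 + 5*(-6)) = -2214*(-4 - 30) = -2214*(-34) = 75276)
-K = -1*75276 = -75276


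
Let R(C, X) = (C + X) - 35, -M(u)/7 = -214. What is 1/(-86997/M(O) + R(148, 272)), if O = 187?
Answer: 1498/489733 ≈ 0.0030588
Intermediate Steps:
M(u) = 1498 (M(u) = -7*(-214) = 1498)
R(C, X) = -35 + C + X
1/(-86997/M(O) + R(148, 272)) = 1/(-86997/1498 + (-35 + 148 + 272)) = 1/(-86997*1/1498 + 385) = 1/(-86997/1498 + 385) = 1/(489733/1498) = 1498/489733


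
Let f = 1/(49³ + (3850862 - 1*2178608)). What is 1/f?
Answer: 1789903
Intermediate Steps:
f = 1/1789903 (f = 1/(117649 + (3850862 - 2178608)) = 1/(117649 + 1672254) = 1/1789903 ≈ 5.5869e-7)
1/f = 1/(1/1789903) = 1789903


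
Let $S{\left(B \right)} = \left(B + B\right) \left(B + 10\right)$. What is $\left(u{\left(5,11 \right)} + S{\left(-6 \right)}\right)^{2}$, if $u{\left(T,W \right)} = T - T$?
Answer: $2304$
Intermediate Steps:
$u{\left(T,W \right)} = 0$
$S{\left(B \right)} = 2 B \left(10 + B\right)$
$\left(u{\left(5,11 \right)} + S{\left(-6 \right)}\right)^{2} = \left(0 + 2 \left(-6\right) \left(10 - 6\right)\right)^{2} = \left(0 + 2 \left(-6\right) 4\right)^{2} = \left(0 - 48\right)^{2} = \left(-48\right)^{2} = 2304$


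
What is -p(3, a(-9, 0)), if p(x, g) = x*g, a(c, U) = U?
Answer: 0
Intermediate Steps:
p(x, g) = g*x
-p(3, a(-9, 0)) = -0*3 = -1*0 = 0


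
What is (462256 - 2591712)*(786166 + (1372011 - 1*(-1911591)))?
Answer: -8666391886208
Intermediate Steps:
(462256 - 2591712)*(786166 + (1372011 - 1*(-1911591))) = -2129456*(786166 + (1372011 + 1911591)) = -2129456*(786166 + 3283602) = -2129456*4069768 = -8666391886208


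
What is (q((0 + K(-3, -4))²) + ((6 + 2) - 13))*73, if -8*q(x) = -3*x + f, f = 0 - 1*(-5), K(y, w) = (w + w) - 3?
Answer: 11607/4 ≈ 2901.8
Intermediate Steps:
K(y, w) = -3 + 2*w (K(y, w) = 2*w - 3 = -3 + 2*w)
f = 5 (f = 0 + 5 = 5)
q(x) = -5/8 + 3*x/8 (q(x) = -(-3*x + 5)/8 = -(5 - 3*x)/8 = -5/8 + 3*x/8)
(q((0 + K(-3, -4))²) + ((6 + 2) - 13))*73 = ((-5/8 + 3*(0 + (-3 + 2*(-4)))²/8) + ((6 + 2) - 13))*73 = ((-5/8 + 3*(0 + (-3 - 8))²/8) + (8 - 13))*73 = ((-5/8 + 3*(0 - 11)²/8) - 5)*73 = ((-5/8 + (3/8)*(-11)²) - 5)*73 = ((-5/8 + (3/8)*121) - 5)*73 = ((-5/8 + 363/8) - 5)*73 = (179/4 - 5)*73 = (159/4)*73 = 11607/4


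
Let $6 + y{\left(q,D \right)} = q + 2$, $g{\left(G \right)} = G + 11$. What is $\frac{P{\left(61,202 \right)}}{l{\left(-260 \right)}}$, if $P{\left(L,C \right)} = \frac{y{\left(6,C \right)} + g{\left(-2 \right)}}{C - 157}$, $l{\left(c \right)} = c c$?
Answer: $\frac{11}{3042000} \approx 3.616 \cdot 10^{-6}$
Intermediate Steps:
$g{\left(G \right)} = 11 + G$
$y{\left(q,D \right)} = -4 + q$ ($y{\left(q,D \right)} = -6 + \left(q + 2\right) = -6 + \left(2 + q\right) = -4 + q$)
$l{\left(c \right)} = c^{2}$
$P{\left(L,C \right)} = \frac{11}{-157 + C}$ ($P{\left(L,C \right)} = \frac{\left(-4 + 6\right) + \left(11 - 2\right)}{C - 157} = \frac{2 + 9}{-157 + C} = \frac{11}{-157 + C}$)
$\frac{P{\left(61,202 \right)}}{l{\left(-260 \right)}} = \frac{11 \frac{1}{-157 + 202}}{\left(-260\right)^{2}} = \frac{11 \cdot \frac{1}{45}}{67600} = 11 \cdot \frac{1}{45} \cdot \frac{1}{67600} = \frac{11}{45} \cdot \frac{1}{67600} = \frac{11}{3042000}$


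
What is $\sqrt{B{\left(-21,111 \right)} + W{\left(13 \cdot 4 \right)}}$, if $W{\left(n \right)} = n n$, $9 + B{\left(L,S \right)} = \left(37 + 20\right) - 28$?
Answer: $2 \sqrt{681} \approx 52.192$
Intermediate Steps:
$B{\left(L,S \right)} = 20$ ($B{\left(L,S \right)} = -9 + \left(\left(37 + 20\right) - 28\right) = -9 + \left(57 - 28\right) = -9 + 29 = 20$)
$W{\left(n \right)} = n^{2}$
$\sqrt{B{\left(-21,111 \right)} + W{\left(13 \cdot 4 \right)}} = \sqrt{20 + \left(13 \cdot 4\right)^{2}} = \sqrt{20 + 52^{2}} = \sqrt{20 + 2704} = \sqrt{2724} = 2 \sqrt{681}$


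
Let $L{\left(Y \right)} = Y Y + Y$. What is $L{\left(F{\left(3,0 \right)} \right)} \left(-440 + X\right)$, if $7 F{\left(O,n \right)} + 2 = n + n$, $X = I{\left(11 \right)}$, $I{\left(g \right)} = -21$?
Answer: $\frac{4610}{49} \approx 94.082$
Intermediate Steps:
$X = -21$
$F{\left(O,n \right)} = - \frac{2}{7} + \frac{2 n}{7}$ ($F{\left(O,n \right)} = - \frac{2}{7} + \frac{n + n}{7} = - \frac{2}{7} + \frac{2 n}{7}$)
$L{\left(Y \right)} = Y + Y^{2}$ ($L{\left(Y \right)} = Y^{2} + Y = Y + Y^{2}$)
$L{\left(F{\left(3,0 \right)} \right)} \left(-440 + X\right) = \left(- \frac{2}{7} + \frac{2}{7} \cdot 0\right) \left(1 + \left(- \frac{2}{7} + \frac{2}{7} \cdot 0\right)\right) \left(-440 - 21\right) = \left(- \frac{2}{7} + 0\right) \left(1 + \left(- \frac{2}{7} + 0\right)\right) \left(-461\right) = - \frac{2 \left(1 - \frac{2}{7}\right)}{7} \left(-461\right) = \left(- \frac{2}{7}\right) \frac{5}{7} \left(-461\right) = \left(- \frac{10}{49}\right) \left(-461\right) = \frac{4610}{49}$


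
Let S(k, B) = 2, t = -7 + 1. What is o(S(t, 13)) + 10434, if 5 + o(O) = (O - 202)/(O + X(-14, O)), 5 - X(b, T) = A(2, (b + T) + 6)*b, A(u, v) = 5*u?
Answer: 1532863/147 ≈ 10428.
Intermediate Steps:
t = -6
X(b, T) = 5 - 10*b (X(b, T) = 5 - 5*2*b = 5 - 10*b)
o(O) = -5 + (-202 + O)/(145 + O) (o(O) = -5 + (O - 202)/(O + (5 - 10*(-14))) = -5 + (-202 + O)/(O + (5 + 140)) = -5 + (-202 + O)/(O + 145) = -5 + (-202 + O)/(145 + O))
o(S(t, 13)) + 10434 = (-927 - 4*2)/(145 + 2) + 10434 = (-927 - 8)/147 + 10434 = (1/147)*(-935) + 10434 = -935/147 + 10434 = 1532863/147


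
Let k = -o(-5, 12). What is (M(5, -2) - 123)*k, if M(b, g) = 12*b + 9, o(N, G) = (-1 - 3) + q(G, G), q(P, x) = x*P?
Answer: 7560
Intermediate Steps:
q(P, x) = P*x
o(N, G) = -4 + G**2 (o(N, G) = (-1 - 3) + G*G = -4 + G**2)
k = -140 (k = -(-4 + 12**2) = -(-4 + 144) = -1*140 = -140)
M(b, g) = 9 + 12*b
(M(5, -2) - 123)*k = ((9 + 12*5) - 123)*(-140) = ((9 + 60) - 123)*(-140) = (69 - 123)*(-140) = -54*(-140) = 7560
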